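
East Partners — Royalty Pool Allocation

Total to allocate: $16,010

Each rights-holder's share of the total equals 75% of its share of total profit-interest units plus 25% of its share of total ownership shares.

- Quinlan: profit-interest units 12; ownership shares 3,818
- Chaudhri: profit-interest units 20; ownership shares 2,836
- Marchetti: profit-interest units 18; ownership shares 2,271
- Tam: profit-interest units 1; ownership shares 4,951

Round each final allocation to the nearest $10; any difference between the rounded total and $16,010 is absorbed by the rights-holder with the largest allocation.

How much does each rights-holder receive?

Totals — profit-interest units 51, ownership shares 13,876.
Combined weights (75% profit-interest units + 25% ownership shares): Quinlan 0.2453; Chaudhri 0.3452; Marchetti 0.3056; Tam 0.1039.
Proportional shares: Quinlan 3,926.59; Chaudhri 5,526.86; Marchetti 4,893.01; Tam 1,663.55.
Rounded to nearest $10: Quinlan $3,930; Chaudhri $5,530; Marchetti $4,890; Tam $1,660. Sum = $16,010.
No rounding difference to absorb.

Quinlan: $3,930; Chaudhri: $5,530; Marchetti: $4,890; Tam: $1,660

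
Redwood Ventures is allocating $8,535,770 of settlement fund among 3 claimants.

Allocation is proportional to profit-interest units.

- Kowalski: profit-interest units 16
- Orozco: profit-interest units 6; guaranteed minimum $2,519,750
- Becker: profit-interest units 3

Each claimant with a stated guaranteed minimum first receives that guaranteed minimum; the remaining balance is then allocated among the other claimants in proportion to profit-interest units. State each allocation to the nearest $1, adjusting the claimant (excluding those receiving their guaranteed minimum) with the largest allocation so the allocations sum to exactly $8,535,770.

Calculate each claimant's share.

Minimums first: Orozco $2,519,750. Residual $6,016,020.
Residual split over remaining profit-interest units 19: Kowalski 5,066,122.11 → $5,066,122; Becker 949,897.89 → $949,898.

Kowalski: $5,066,122 | Orozco: $2,519,750 | Becker: $949,898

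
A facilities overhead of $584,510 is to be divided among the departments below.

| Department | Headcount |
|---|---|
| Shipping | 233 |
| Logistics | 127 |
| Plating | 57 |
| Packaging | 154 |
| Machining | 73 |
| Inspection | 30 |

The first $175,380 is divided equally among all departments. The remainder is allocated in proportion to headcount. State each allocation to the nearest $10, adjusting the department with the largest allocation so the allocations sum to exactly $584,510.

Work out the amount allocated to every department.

$175,380 shared equally gives $29,230 per department.
Remainder $409,130 by headcount (total 674): Shipping 141,435.15 → $141,440; Logistics 77,091.26 → $77,090; Plating 34,600.01 → $34,600; Packaging 93,480.74 → $93,480; Machining 44,312.30 → $44,310; Inspection 18,210.53 → $18,210.
Totals: Shipping $29,230 + $141,440 = $170,670; Logistics $29,230 + $77,090 = $106,320; Plating $29,230 + $34,600 = $63,830; Packaging $29,230 + $93,480 = $122,710; Machining $29,230 + $44,310 = $73,540; Inspection $29,230 + $18,210 = $47,440.

Shipping: $170,670; Logistics: $106,320; Plating: $63,830; Packaging: $122,710; Machining: $73,540; Inspection: $47,440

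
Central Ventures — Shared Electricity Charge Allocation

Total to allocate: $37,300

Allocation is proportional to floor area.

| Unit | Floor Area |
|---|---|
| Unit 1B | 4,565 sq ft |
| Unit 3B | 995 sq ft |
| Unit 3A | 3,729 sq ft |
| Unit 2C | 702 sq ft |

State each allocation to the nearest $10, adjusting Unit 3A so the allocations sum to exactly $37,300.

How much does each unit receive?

Unit 1B: $17,040 | Unit 3B: $3,710 | Unit 3A: $13,930 | Unit 2C: $2,620

Sum of floor area: 9,991.
Pro-rata amounts: Unit 1B 4,565/9,991 × $37,300 = 17,042.79; Unit 3B 995/9,991 × $37,300 = 3,714.69; Unit 3A 3,729/9,991 × $37,300 = 13,921.70; Unit 2C 702/9,991 × $37,300 = 2,620.82.
At nearest $10: Unit 1B $17,040; Unit 3B $3,710; Unit 3A $13,920; Unit 2C $2,620. Sum = $37,290.
Difference $37,300 − $37,290 = +$10 applied to Unit 3A: Unit 3A becomes $13,930.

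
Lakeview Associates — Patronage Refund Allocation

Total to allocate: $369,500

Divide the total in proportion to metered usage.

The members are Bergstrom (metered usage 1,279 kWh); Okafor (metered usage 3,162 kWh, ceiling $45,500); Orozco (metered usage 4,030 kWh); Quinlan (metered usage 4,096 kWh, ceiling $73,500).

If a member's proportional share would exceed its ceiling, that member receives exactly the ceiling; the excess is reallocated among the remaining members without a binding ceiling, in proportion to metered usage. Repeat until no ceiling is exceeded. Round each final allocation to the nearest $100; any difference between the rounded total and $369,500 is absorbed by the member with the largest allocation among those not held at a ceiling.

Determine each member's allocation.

Sum of metered usage: 12,567.
Proportional shares (ignoring caps): Bergstrom 37,605.67; Okafor 92,970.40; Orozco 118,491.68; Quinlan 120,432.24.
Held at cap: Okafor ($45,500), Quinlan ($73,500); remaining pool $250,500 reallocated over remaining metered usage 5,309.
Redistributed shares: Bergstrom 60,348.37 → $60,300; Orozco 190,151.63 → $190,200.

Bergstrom: $60,300 | Okafor: $45,500 | Orozco: $190,200 | Quinlan: $73,500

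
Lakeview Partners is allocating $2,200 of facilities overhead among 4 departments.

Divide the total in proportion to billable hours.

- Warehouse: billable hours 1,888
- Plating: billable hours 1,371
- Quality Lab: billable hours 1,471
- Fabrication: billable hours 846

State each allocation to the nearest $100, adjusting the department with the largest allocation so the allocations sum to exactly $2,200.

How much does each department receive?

Sum of billable hours: 5,576.
Pro-rata amounts: Warehouse 1,888/5,576 × $2,200 = 744.91; Plating 1,371/5,576 × $2,200 = 540.93; Quality Lab 1,471/5,576 × $2,200 = 580.38; Fabrication 846/5,576 × $2,200 = 333.79.
Rounded to nearest $100: Warehouse $700; Plating $500; Quality Lab $600; Fabrication $300. Sum = $2,100.
Difference $2,200 − $2,100 = +$100 applied to largest allocation (Warehouse): Warehouse becomes $800.

Warehouse: $800; Plating: $500; Quality Lab: $600; Fabrication: $300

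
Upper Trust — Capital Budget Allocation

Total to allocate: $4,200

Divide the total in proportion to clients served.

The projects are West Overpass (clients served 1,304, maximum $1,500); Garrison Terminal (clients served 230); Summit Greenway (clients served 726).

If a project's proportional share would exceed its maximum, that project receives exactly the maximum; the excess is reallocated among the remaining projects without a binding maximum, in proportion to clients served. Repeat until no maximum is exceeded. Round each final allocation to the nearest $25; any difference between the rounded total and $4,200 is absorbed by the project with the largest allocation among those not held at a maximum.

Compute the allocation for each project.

West Overpass: $1,500 · Garrison Terminal: $650 · Summit Greenway: $2,050

Total clients served = 2,260.
Unconstrained shares: West Overpass 2,423.36; Garrison Terminal 427.43; Summit Greenway 1,349.20.
Cap binds for West Overpass ($1,500); balance $2,700 reallocated over remaining clients served 956.
Remaining shares: Garrison Terminal 649.58 → $650; Summit Greenway 2,050.42 → $2,050.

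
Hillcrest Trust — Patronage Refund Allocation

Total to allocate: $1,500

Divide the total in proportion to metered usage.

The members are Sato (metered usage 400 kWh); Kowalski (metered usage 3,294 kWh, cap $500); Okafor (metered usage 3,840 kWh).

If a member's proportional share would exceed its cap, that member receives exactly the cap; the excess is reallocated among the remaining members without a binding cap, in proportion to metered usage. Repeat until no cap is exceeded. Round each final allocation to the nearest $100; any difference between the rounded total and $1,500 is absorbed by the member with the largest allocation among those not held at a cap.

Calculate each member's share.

Sato: $100; Kowalski: $500; Okafor: $900

Metered usage total: 7,534.
Proportional shares (ignoring caps): Sato 79.64; Kowalski 655.83; Okafor 764.53.
Capped: Kowalski ($500); remaining pool $1,000 reallocated over remaining metered usage 4,240.
Redistributed shares: Sato 94.34 → $100; Okafor 905.66 → $900.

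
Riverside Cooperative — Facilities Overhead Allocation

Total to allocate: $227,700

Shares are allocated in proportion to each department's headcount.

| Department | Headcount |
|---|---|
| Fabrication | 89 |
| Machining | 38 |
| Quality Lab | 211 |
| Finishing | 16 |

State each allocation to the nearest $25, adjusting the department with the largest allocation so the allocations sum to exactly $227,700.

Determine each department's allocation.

Fabrication: $57,250; Machining: $24,450; Quality Lab: $135,700; Finishing: $10,300

Sum of headcount: 354.
Proportional shares: Fabrication 89/354 × $227,700 = 57,246.61; Machining 38/354 × $227,700 = 24,442.37; Quality Lab 211/354 × $227,700 = 135,719.49; Finishing 16/354 × $227,700 = 10,291.53.
Rounded to nearest $25: Fabrication $57,250; Machining $24,450; Quality Lab $135,725; Finishing $10,300. Sum = $227,725.
Difference $227,700 − $227,725 = −$25 applied to largest allocation (Quality Lab): Quality Lab becomes $135,700.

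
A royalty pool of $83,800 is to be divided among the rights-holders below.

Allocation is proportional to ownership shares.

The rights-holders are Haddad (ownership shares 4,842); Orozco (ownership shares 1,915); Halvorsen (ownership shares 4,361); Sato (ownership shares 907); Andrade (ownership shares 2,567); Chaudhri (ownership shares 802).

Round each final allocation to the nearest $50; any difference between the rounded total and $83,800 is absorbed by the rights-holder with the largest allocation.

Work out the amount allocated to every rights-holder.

Sum of ownership shares: 15,394.
Unrounded shares: Haddad 4,842/15,394 × $83,800 = 26,358.30; Orozco 1,915/15,394 × $83,800 = 10,424.65; Halvorsen 4,361/15,394 × $83,800 = 23,739.89; Sato 907/15,394 × $83,800 = 4,937.42; Andrade 2,567/15,394 × $83,800 = 13,973.92; Chaudhri 802/15,394 × $83,800 = 4,365.83.
After rounding ($50): Haddad $26,350; Orozco $10,400; Halvorsen $23,750; Sato $4,950; Andrade $13,950; Chaudhri $4,350. Sum = $83,750.
Difference $83,800 − $83,750 = +$50 applied to largest allocation (Haddad): Haddad becomes $26,400.

Haddad: $26,400 · Orozco: $10,400 · Halvorsen: $23,750 · Sato: $4,950 · Andrade: $13,950 · Chaudhri: $4,350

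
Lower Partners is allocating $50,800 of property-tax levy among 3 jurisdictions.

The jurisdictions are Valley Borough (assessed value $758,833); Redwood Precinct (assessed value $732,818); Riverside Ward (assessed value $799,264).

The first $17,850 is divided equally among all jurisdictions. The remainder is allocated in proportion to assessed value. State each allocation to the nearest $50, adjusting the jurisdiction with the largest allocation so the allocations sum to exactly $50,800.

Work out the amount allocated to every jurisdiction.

$17,850 shared equally gives $5,950 per jurisdiction.
Remainder $32,950 by assessed value (total 2,290,915): Valley Borough 10,914.22 → $10,900; Redwood Precinct 10,540.05 → $10,550; Riverside Ward 11,495.73 → $11,500.
Totals: Valley Borough $5,950 + $10,900 = $16,850; Redwood Precinct $5,950 + $10,550 = $16,500; Riverside Ward $5,950 + $11,500 = $17,450.

Valley Borough: $16,850 | Redwood Precinct: $16,500 | Riverside Ward: $17,450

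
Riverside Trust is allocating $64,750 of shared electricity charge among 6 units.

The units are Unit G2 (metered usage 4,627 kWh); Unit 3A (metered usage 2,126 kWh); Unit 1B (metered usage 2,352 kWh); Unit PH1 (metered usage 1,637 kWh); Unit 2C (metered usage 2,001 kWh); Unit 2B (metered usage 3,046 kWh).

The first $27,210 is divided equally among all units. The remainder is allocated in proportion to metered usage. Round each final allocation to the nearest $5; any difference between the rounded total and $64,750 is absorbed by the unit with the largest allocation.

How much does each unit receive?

First tranche $27,210 split equally: $4,535 each.
Remainder $37,540 by metered usage (total 15,789): Unit G2 11,001.18 → $11,000; Unit 3A 5,054.79 → $5,055; Unit 1B 5,592.13 → $5,590; Unit PH1 3,892.14 → $3,890; Unit 2C 4,757.59 → $4,760; Unit 2B 7,242.18 → $7,240.
Rounding difference +$5 on remainder applied to Unit G2.
Totals: Unit G2 $4,535 + $11,005 = $15,540; Unit 3A $4,535 + $5,055 = $9,590; Unit 1B $4,535 + $5,590 = $10,125; Unit PH1 $4,535 + $3,890 = $8,425; Unit 2C $4,535 + $4,760 = $9,295; Unit 2B $4,535 + $7,240 = $11,775.

Unit G2: $15,540; Unit 3A: $9,590; Unit 1B: $10,125; Unit PH1: $8,425; Unit 2C: $9,295; Unit 2B: $11,775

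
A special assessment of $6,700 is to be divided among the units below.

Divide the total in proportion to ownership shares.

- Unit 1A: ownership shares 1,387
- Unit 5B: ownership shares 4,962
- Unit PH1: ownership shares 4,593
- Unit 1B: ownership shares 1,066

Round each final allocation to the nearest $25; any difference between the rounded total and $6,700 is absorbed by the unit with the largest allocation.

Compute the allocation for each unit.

Unit 1A: $775 · Unit 5B: $2,750 · Unit PH1: $2,575 · Unit 1B: $600

Ownership shares total: 12,008.
Pro-rata amounts: Unit 1A 1,387/12,008 × $6,700 = 773.89; Unit 5B 4,962/12,008 × $6,700 = 2,768.60; Unit PH1 4,593/12,008 × $6,700 = 2,562.72; Unit 1B 1,066/12,008 × $6,700 = 594.79.
Rounded to nearest $25: Unit 1A $775; Unit 5B $2,775; Unit PH1 $2,575; Unit 1B $600. Sum = $6,725.
Difference $6,700 − $6,725 = −$25 applied to largest allocation (Unit 5B): Unit 5B becomes $2,750.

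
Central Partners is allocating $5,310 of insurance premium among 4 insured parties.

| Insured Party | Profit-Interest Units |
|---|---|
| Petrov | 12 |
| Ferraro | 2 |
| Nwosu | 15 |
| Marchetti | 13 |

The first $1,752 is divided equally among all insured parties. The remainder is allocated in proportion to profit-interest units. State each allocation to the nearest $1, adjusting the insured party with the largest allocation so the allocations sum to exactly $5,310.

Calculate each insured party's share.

Equal tier: $1,752 ÷ 4 = $438 apiece.
Remainder $3,558 by profit-interest units (total 42): Petrov 1,016.57 → $1,017; Ferraro 169.43 → $169; Nwosu 1,270.71 → $1,271; Marchetti 1,101.29 → $1,101.
Totals: Petrov $438 + $1,017 = $1,455; Ferraro $438 + $169 = $607; Nwosu $438 + $1,271 = $1,709; Marchetti $438 + $1,101 = $1,539.

Petrov: $1,455; Ferraro: $607; Nwosu: $1,709; Marchetti: $1,539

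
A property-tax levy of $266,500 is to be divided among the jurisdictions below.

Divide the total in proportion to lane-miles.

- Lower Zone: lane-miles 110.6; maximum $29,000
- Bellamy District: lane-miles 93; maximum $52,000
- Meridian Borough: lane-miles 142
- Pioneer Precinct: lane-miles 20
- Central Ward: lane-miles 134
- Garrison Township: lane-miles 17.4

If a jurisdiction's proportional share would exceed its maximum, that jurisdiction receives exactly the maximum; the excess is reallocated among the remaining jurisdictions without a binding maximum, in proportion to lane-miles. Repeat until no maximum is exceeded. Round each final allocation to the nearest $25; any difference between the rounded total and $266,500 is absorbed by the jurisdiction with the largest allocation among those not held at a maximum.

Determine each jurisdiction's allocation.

Lower Zone: $29,000; Bellamy District: $52,000; Meridian Borough: $84,025; Pioneer Precinct: $11,850; Central Ward: $79,325; Garrison Township: $10,300

Combined lane-miles = 517.
Unconstrained shares: Lower Zone 57,011.41; Bellamy District 47,939.07; Meridian Borough 73,197.29; Pioneer Precinct 10,309.48; Central Ward 69,073.50; Garrison Township 8,969.25.
Capped: Lower Zone ($29,000); balance $237,500 reallocated over remaining lane-miles 406.4.
Capped: Bellamy District ($52,000); balance $185,500 reallocated over remaining lane-miles 313.4.
Remaining shares: Meridian Borough 84,049.14 → $84,050; Pioneer Precinct 11,837.91 → $11,850; Central Ward 79,313.98 → $79,325; Garrison Township 10,298.98 → $10,300.
Rounding difference −$25 applied to Meridian Borough → $84,025.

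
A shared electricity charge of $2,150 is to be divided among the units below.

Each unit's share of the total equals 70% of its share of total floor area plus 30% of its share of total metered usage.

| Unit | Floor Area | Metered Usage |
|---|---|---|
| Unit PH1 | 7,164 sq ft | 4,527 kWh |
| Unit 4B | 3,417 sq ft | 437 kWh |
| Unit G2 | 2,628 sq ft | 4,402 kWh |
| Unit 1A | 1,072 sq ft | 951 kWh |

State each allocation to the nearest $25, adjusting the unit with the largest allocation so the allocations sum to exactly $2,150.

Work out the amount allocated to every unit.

Floor area total 14,281; metered usage total 10,317.
Blended shares (70% floor area + 30% metered usage): Unit PH1 0.4828; Unit 4B 0.1802; Unit G2 0.2568; Unit 1A 0.0802.
Unrounded shares: Unit PH1 1,038.00; Unit 4B 387.42; Unit G2 552.16; Unit 1A 172.43.
At nearest $25: Unit PH1 $1,050; Unit 4B $375; Unit G2 $550; Unit 1A $175. Sum = $2,150.
No rounding difference to absorb.

Unit PH1: $1,050 | Unit 4B: $375 | Unit G2: $550 | Unit 1A: $175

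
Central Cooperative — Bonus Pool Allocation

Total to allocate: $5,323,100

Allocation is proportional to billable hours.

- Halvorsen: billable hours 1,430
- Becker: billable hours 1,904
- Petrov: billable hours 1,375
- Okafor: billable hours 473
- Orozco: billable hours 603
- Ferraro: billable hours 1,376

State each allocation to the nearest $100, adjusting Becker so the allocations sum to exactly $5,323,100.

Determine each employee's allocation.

Halvorsen: $1,063,000 | Becker: $1,415,400 | Petrov: $1,022,100 | Okafor: $351,600 | Orozco: $448,200 | Ferraro: $1,022,800

Total billable hours = 7,161.
Proportional shares: Halvorsen 1,430/7,161 × $5,323,100 = 1,062,984.64; Becker 1,904/7,161 × $5,323,100 = 1,415,330.60; Petrov 1,375/7,161 × $5,323,100 = 1,022,100.61; Okafor 473/7,161 × $5,323,100 = 351,602.61; Orozco 603/7,161 × $5,323,100 = 448,237.58; Ferraro 1,376/7,161 × $5,323,100 = 1,022,843.96.
After rounding ($100): Halvorsen $1,063,000; Becker $1,415,300; Petrov $1,022,100; Okafor $351,600; Orozco $448,200; Ferraro $1,022,800. Sum = $5,323,000.
Difference $5,323,100 − $5,323,000 = +$100 applied to Becker: Becker becomes $1,415,400.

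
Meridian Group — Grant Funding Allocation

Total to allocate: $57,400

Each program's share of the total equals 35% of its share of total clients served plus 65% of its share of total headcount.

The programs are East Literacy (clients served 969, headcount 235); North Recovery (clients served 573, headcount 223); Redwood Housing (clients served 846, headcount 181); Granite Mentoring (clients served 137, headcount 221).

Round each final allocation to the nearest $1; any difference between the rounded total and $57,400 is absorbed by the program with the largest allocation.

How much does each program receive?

Totals — clients served 2,525, headcount 860.
Combined weights (35% clients served + 65% headcount): East Literacy 0.3119; North Recovery 0.2480; Redwood Housing 0.2541; Granite Mentoring 0.1860.
Proportional shares: East Literacy 17,904.96; North Recovery 14,233.61; Redwood Housing 14,583.60; Granite Mentoring 10,677.83.
Rounded to nearest $1: East Literacy $17,905; North Recovery $14,234; Redwood Housing $14,584; Granite Mentoring $10,678. Sum = $57,401.
Difference $57,400 − $57,401 = −$1 applied to largest allocation (East Literacy): East Literacy becomes $17,904.

East Literacy: $17,904 · North Recovery: $14,234 · Redwood Housing: $14,584 · Granite Mentoring: $10,678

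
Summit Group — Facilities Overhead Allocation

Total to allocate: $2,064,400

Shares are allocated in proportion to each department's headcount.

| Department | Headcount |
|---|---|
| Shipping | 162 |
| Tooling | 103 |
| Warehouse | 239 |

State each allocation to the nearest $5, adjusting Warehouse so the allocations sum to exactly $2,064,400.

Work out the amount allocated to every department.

Shipping: $663,555 · Tooling: $421,890 · Warehouse: $978,955

Total headcount = 504.
Proportional shares: Shipping 162/504 × $2,064,400 = 663,557.14; Tooling 103/504 × $2,064,400 = 421,891.27; Warehouse 239/504 × $2,064,400 = 978,951.59.
At nearest $5: Shipping $663,555; Tooling $421,890; Warehouse $978,950. Sum = $2,064,395.
Difference $2,064,400 − $2,064,395 = +$5 applied to Warehouse: Warehouse becomes $978,955.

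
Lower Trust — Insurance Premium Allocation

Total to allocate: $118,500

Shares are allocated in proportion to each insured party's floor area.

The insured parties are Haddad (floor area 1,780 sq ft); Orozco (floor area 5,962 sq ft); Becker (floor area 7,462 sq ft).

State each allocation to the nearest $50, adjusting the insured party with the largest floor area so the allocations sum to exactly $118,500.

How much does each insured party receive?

Haddad: $13,850 | Orozco: $46,450 | Becker: $58,200

Sum of floor area: 15,204.
Proportional shares: Haddad 1,780/15,204 × $118,500 = 13,873.32; Orozco 5,962/15,204 × $118,500 = 46,467.84; Becker 7,462/15,204 × $118,500 = 58,158.84.
Rounded to nearest $50: Haddad $13,850; Orozco $46,450; Becker $58,150. Sum = $118,450.
Difference $118,500 − $118,450 = +$50 applied to largest floor area (Becker): Becker becomes $58,200.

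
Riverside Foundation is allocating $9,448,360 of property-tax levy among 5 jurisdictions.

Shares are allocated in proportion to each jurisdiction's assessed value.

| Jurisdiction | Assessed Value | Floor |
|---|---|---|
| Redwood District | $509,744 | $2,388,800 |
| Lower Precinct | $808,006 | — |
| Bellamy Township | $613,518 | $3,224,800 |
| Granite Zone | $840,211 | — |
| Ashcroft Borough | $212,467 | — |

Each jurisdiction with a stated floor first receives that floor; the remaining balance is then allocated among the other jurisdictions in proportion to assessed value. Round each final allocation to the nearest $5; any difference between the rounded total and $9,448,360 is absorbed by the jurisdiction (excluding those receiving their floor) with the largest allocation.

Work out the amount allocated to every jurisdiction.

Guaranteed amounts: Redwood District $2,388,800; Bellamy Township $3,224,800. Remaining pool $3,834,760.
Remaining pool split over remaining assessed value 1,860,684: Lower Precinct 1,665,252.72 → $1,665,255; Granite Zone 1,731,625.32 → $1,731,625; Ashcroft Borough 437,881.96 → $437,880.

Redwood District: $2,388,800; Lower Precinct: $1,665,255; Bellamy Township: $3,224,800; Granite Zone: $1,731,625; Ashcroft Borough: $437,880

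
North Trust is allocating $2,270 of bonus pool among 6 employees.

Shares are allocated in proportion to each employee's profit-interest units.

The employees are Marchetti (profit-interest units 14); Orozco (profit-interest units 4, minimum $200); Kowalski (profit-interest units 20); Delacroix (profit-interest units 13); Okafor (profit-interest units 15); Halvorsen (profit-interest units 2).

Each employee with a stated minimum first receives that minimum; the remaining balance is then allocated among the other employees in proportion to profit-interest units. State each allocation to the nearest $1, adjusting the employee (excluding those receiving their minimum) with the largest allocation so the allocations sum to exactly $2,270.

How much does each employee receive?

Marchetti: $453 · Orozco: $200 · Kowalski: $647 · Delacroix: $420 · Okafor: $485 · Halvorsen: $65

Guaranteed amounts: Orozco $200. Balance $2,070.
Balance split over remaining profit-interest units 64: Marchetti 452.81 → $453; Kowalski 646.88 → $647; Delacroix 420.47 → $420; Okafor 485.16 → $485; Halvorsen 64.69 → $65.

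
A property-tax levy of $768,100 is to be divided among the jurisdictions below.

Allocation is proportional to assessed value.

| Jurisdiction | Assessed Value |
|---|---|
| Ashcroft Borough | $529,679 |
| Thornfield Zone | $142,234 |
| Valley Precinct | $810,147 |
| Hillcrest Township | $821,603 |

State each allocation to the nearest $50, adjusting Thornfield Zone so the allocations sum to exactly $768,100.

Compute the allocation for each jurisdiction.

Ashcroft Borough: $176,600 · Thornfield Zone: $47,450 · Valley Precinct: $270,100 · Hillcrest Township: $273,950

Combined assessed value = 2,303,663.
Unrounded shares: Ashcroft Borough 529,679/2,303,663 × $768,100 = 176,608.49; Thornfield Zone 142,234/2,303,663 × $768,100 = 47,424.44; Valley Precinct 810,147/2,303,663 × $768,100 = 270,123.67; Hillcrest Township 821,603/2,303,663 × $768,100 = 273,943.40.
After rounding ($50): Ashcroft Borough $176,600; Thornfield Zone $47,400; Valley Precinct $270,100; Hillcrest Township $273,950. Sum = $768,050.
Difference $768,100 − $768,050 = +$50 applied to Thornfield Zone: Thornfield Zone becomes $47,450.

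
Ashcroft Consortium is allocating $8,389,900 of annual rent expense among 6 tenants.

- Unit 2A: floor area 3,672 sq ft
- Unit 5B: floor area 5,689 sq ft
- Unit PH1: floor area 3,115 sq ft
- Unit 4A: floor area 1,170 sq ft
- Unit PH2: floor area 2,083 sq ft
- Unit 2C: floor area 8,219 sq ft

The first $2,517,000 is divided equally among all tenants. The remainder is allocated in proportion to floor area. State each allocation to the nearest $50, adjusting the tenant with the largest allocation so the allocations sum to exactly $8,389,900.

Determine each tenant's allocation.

Equal tier: $2,517,000 ÷ 6 = $419,500 apiece.
Remainder $5,872,900 by floor area (total 23,948): Unit 2A 900,504.79 → $900,500; Unit 5B 1,395,144.82 → $1,395,150; Unit PH1 763,908.61 → $763,900; Unit 4A 286,925.55 → $286,950; Unit PH2 510,825.57 → $510,850; Unit 2C 2,015,590.66 → $2,015,600.
Rounding difference −$50 on remainder applied to Unit 2C.
Totals: Unit 2A $419,500 + $900,500 = $1,320,000; Unit 5B $419,500 + $1,395,150 = $1,814,650; Unit PH1 $419,500 + $763,900 = $1,183,400; Unit 4A $419,500 + $286,950 = $706,450; Unit PH2 $419,500 + $510,850 = $930,350; Unit 2C $419,500 + $2,015,550 = $2,435,050.

Unit 2A: $1,320,000 | Unit 5B: $1,814,650 | Unit PH1: $1,183,400 | Unit 4A: $706,450 | Unit PH2: $930,350 | Unit 2C: $2,435,050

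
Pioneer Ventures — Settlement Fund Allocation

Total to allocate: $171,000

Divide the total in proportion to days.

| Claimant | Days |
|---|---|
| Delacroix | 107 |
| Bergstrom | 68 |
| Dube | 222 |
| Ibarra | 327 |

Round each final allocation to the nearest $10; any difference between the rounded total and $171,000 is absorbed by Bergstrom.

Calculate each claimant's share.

Days total: 724.
Pro-rata amounts: Delacroix 107/724 × $171,000 = 25,272.10; Bergstrom 68/724 × $171,000 = 16,060.77; Dube 222/724 × $171,000 = 52,433.70; Ibarra 327/724 × $171,000 = 77,233.43.
At nearest $10: Delacroix $25,270; Bergstrom $16,060; Dube $52,430; Ibarra $77,230. Sum = $170,990.
Difference $171,000 − $170,990 = +$10 applied to Bergstrom: Bergstrom becomes $16,070.

Delacroix: $25,270 | Bergstrom: $16,070 | Dube: $52,430 | Ibarra: $77,230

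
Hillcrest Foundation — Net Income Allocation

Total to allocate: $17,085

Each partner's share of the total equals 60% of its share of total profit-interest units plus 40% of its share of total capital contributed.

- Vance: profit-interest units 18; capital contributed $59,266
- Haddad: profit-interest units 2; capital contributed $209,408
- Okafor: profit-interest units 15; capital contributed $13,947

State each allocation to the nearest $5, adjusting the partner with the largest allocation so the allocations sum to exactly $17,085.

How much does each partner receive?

Profit-interest units total 35; capital contributed total 282,621.
Blended shares (60% profit-interest units + 40% capital contributed): Vance 0.3925; Haddad 0.3307; Okafor 0.2769.
Proportional shares: Vance 6,705.04; Haddad 5,649.42; Okafor 4,730.54.
After rounding ($5): Vance $6,705; Haddad $5,650; Okafor $4,730. Sum = $17,085.
Rounded total matches; no reconciliation needed.

Vance: $6,705; Haddad: $5,650; Okafor: $4,730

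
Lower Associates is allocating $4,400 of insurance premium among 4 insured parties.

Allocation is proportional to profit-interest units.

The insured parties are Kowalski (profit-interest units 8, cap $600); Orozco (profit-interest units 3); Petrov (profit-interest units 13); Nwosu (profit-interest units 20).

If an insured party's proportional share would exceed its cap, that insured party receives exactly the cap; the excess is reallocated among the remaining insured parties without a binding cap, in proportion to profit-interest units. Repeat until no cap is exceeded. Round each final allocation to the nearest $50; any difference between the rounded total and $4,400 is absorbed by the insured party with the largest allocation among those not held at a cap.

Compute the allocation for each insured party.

Total profit-interest units = 44.
Proportional shares (ignoring caps): Kowalski 800.00; Orozco 300.00; Petrov 1,300.00; Nwosu 2,000.00.
Cap binds for Kowalski ($600); remaining pool $3,800 reallocated over remaining profit-interest units 36.
Redistributed shares: Orozco 316.67 → $300; Petrov 1,372.22 → $1,350; Nwosu 2,111.11 → $2,100.
Rounding difference +$50 applied to Nwosu → $2,150.

Kowalski: $600 · Orozco: $300 · Petrov: $1,350 · Nwosu: $2,150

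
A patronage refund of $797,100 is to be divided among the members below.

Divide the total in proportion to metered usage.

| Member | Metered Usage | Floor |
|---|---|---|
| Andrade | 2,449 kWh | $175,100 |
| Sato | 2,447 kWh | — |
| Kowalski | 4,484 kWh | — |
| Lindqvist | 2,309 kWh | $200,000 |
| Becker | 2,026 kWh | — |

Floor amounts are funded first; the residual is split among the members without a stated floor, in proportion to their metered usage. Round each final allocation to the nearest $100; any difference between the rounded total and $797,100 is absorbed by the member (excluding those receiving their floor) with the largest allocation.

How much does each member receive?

Fund the minimums — Andrade $175,100; Lindqvist $200,000. Balance $422,000.
Balance split over remaining metered usage 8,957: Sato 115,287.93 → $115,300; Kowalski 211,259.13 → $211,300; Becker 95,452.94 → $95,500.
Rounding difference −$100 applied to Kowalski → $211,200.

Andrade: $175,100 | Sato: $115,300 | Kowalski: $211,200 | Lindqvist: $200,000 | Becker: $95,500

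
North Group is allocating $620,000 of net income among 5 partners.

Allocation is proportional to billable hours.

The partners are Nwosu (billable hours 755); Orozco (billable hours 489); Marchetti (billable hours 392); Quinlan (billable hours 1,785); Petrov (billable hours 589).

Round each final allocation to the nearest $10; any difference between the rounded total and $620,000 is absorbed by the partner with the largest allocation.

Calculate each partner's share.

Nwosu: $116,730; Orozco: $75,610; Marchetti: $60,610; Quinlan: $275,980; Petrov: $91,070

Billable hours total: 4,010.
Pro-rata amounts: Nwosu 755/4,010 × $620,000 = 116,733.17; Orozco 489/4,010 × $620,000 = 75,605.99; Marchetti 392/4,010 × $620,000 = 60,608.48; Quinlan 1,785/4,010 × $620,000 = 275,985.04; Petrov 589/4,010 × $620,000 = 91,067.33.
After rounding ($10): Nwosu $116,730; Orozco $75,610; Marchetti $60,610; Quinlan $275,990; Petrov $91,070. Sum = $620,010.
Difference $620,000 − $620,010 = −$10 applied to largest allocation (Quinlan): Quinlan becomes $275,980.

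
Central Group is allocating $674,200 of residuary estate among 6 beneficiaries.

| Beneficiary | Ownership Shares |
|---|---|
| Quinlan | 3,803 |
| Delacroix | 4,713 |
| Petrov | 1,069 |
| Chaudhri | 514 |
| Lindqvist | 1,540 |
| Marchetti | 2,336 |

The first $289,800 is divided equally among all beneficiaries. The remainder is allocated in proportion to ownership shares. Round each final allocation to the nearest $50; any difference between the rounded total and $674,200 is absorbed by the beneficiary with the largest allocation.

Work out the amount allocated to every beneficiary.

Quinlan: $152,900 · Delacroix: $177,950 · Petrov: $77,700 · Chaudhri: $62,450 · Lindqvist: $90,650 · Marchetti: $112,550

First tranche $289,800 split equally: $48,300 each.
Remainder $384,400 by ownership shares (total 13,975): Quinlan 104,606.31 → $104,600; Delacroix 129,637.01 → $129,650; Petrov 29,404.19 → $29,400; Chaudhri 14,138.22 → $14,150; Lindqvist 42,359.64 → $42,350; Marchetti 64,254.63 → $64,250.
Totals: Quinlan $48,300 + $104,600 = $152,900; Delacroix $48,300 + $129,650 = $177,950; Petrov $48,300 + $29,400 = $77,700; Chaudhri $48,300 + $14,150 = $62,450; Lindqvist $48,300 + $42,350 = $90,650; Marchetti $48,300 + $64,250 = $112,550.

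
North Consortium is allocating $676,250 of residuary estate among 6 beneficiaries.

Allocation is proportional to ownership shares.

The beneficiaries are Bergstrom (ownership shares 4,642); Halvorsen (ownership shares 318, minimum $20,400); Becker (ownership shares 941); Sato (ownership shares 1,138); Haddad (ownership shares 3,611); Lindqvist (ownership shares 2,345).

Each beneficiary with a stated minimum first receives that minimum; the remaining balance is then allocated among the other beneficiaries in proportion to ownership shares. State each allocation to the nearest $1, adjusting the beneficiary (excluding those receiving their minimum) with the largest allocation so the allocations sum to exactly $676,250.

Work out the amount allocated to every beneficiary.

Bergstrom: $240,155 · Halvorsen: $20,400 · Becker: $48,683 · Sato: $58,875 · Haddad: $186,817 · Lindqvist: $121,320

Minimums first: Halvorsen $20,400. Residual $655,850.
Residual split over remaining ownership shares 12,677: Bergstrom 240,155.85 → $240,156; Becker 48,683.04 → $48,683; Sato 58,874.92 → $58,875; Haddad 186,816.62 → $186,817; Lindqvist 121,319.57 → $121,320.
Rounding difference −$1 applied to Bergstrom → $240,155.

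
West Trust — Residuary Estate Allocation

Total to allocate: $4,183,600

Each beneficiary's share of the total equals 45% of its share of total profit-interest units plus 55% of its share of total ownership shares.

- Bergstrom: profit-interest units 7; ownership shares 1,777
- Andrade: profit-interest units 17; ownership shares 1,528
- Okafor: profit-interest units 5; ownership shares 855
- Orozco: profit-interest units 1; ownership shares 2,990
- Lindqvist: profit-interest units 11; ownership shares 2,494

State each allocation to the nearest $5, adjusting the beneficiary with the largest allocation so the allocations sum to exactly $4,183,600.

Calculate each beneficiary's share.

Totals — profit-interest units 41, ownership shares 9,644.
Combined weights (45% profit-interest units + 55% ownership shares): Bergstrom 0.1782; Andrade 0.2737; Okafor 0.1036; Orozco 0.1815; Lindqvist 0.2630.
Proportional shares: Bergstrom 745,400.68; Andrade 1,145,166.91; Okafor 433,583.85; Orozco 759,307.25; Lindqvist 1,100,141.30.
At nearest $5: Bergstrom $745,400; Andrade $1,145,165; Okafor $433,585; Orozco $759,305; Lindqvist $1,100,140. Sum = $4,183,595.
Difference $4,183,600 − $4,183,595 = +$5 applied to largest allocation (Andrade): Andrade becomes $1,145,170.

Bergstrom: $745,400 · Andrade: $1,145,170 · Okafor: $433,585 · Orozco: $759,305 · Lindqvist: $1,100,140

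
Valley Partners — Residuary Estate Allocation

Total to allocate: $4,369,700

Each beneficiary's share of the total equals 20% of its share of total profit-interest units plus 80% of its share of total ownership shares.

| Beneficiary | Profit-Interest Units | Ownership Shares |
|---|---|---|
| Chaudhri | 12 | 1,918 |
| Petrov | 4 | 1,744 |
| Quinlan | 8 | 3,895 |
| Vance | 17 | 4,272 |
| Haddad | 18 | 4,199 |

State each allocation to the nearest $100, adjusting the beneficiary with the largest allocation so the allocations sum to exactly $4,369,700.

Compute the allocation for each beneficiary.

Chaudhri: $596,100; Petrov: $439,600; Quinlan: $968,000; Vance: $1,183,600; Haddad: $1,182,400

Profit-interest units total 59; ownership shares total 16,028.
Blended shares (20% profit-interest units + 80% ownership shares): Chaudhri 0.1364; Petrov 0.1006; Quinlan 0.2215; Vance 0.2709; Haddad 0.2706.
Pro-rata amounts: Chaudhri 596,072.67; Petrov 439,622.36; Quinlan 968,012.77; Vance 1,183,550.60; Haddad 1,182,441.60.
Rounded to nearest $100: Chaudhri $596,100; Petrov $439,600; Quinlan $968,000; Vance $1,183,600; Haddad $1,182,400. Sum = $4,369,700.
No rounding difference to absorb.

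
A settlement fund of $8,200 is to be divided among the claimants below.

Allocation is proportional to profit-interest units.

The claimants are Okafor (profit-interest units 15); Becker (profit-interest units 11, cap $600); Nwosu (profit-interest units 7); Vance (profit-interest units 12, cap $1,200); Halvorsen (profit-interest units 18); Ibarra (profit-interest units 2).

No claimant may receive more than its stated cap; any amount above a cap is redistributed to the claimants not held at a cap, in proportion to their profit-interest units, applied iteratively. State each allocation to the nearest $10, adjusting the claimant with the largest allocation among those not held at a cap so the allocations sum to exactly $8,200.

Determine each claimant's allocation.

Total profit-interest units = 65.
Proportional shares (ignoring caps): Okafor 1,892.31; Becker 1,387.69; Nwosu 883.08; Vance 1,513.85; Halvorsen 2,270.77; Ibarra 252.31.
Capped: Becker ($600), Vance ($1,200); balance $6,400 reallocated over remaining profit-interest units 42.
Shares after redistribution: Okafor 2,285.71 → $2,290; Nwosu 1,066.67 → $1,070; Halvorsen 2,742.86 → $2,740; Ibarra 304.76 → $300.

Okafor: $2,290 | Becker: $600 | Nwosu: $1,070 | Vance: $1,200 | Halvorsen: $2,740 | Ibarra: $300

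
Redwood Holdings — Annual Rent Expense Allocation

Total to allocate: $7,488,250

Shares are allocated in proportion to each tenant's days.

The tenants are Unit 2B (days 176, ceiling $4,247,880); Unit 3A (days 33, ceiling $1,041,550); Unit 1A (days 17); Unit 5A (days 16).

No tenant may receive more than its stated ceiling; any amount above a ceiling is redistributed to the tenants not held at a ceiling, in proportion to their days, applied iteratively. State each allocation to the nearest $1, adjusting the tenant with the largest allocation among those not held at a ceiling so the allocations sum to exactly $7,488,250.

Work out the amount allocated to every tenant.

Combined days = 242.
Pro-rata shares before constraints: Unit 2B 5,446,000.00; Unit 3A 1,021,125.00; Unit 1A 526,034.09; Unit 5A 495,090.91.
Cap binds for Unit 2B ($4,247,880); balance $3,240,370 reallocated over remaining days 66.
Cap binds for Unit 3A ($1,041,550); balance $2,198,820 reallocated over remaining days 33.
Remaining shares: Unit 1A 1,132,725.45 → $1,132,725; Unit 5A 1,066,094.55 → $1,066,095.

Unit 2B: $4,247,880; Unit 3A: $1,041,550; Unit 1A: $1,132,725; Unit 5A: $1,066,095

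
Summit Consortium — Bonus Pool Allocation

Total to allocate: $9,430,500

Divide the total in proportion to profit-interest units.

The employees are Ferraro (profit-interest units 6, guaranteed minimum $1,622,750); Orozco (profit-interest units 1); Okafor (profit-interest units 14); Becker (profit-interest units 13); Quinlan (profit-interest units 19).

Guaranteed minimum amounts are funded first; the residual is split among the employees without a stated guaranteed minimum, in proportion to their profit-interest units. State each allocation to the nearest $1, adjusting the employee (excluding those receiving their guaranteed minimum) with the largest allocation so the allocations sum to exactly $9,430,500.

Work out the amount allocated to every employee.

Ferraro: $1,622,750 · Orozco: $166,122 · Okafor: $2,325,713 · Becker: $2,159,590 · Quinlan: $3,156,325

Guaranteed amounts: Ferraro $1,622,750. Balance $7,807,750.
Balance split over remaining profit-interest units 47: Orozco 166,122.34 → $166,122; Okafor 2,325,712.77 → $2,325,713; Becker 2,159,590.43 → $2,159,590; Quinlan 3,156,324.47 → $3,156,324.
Rounding difference +$1 applied to Quinlan → $3,156,325.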